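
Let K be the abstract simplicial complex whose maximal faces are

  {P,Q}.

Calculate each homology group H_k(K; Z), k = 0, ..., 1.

We work with the vertex ordering P < Q. The simplices of K, each written with vertices in increasing order, are:

  0-simplices (2): P, Q
  1-simplices (1): PQ

Hence C_0 ≅ Z^2, C_1 ≅ Z^1.

The boundary map ∂_1: C_1 → C_0 maps an edge to its endpoints' difference, ∂[p,q] = q − p.
The resulting 2×1 matrix has rank 1, and its Smith normal form has invariant factors (1).

Now H_k = ker ∂_k / im ∂_{k+1}, so:

  H_0: rank C_0 − rank ∂_1 = 2 − 1 = 1, and the invariant factors of ∂_1 are all 1, so H_0 = Z.
  H_1: rank ker ∂_1 − rank ∂_2 = (1 − 1) − 0 = 0, and there is no ∂_2, so H_1 = 0.

As a check, the Euler characteristic is 2 − 1 = 1, which agrees with 1 − 0 = 1.
(K is a triangulation of the 1-simplex.)

H_0 ≅ Z,  H_1 = 0.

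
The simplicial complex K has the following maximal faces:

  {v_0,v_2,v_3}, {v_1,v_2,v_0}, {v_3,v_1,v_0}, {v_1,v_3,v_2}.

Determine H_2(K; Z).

Take the total order v_0 < v_1 < v_2 < v_3 on the vertex set. Then K (dimension 2) consists of the simplices:

  0-simplices (4): [v_0], [v_1], [v_2], [v_3]
  1-simplices (6): [v_0,v_1], [v_0,v_2], [v_0,v_3], [v_1,v_2], [v_1,v_3], [v_2,v_3]
  2-simplices (4): [v_0,v_1,v_2], [v_0,v_1,v_3], [v_0,v_2,v_3], [v_1,v_2,v_3]

giving chain groups C_0 ≅ Z^4, C_1 ≅ Z^6, C_2 ≅ Z^4.

∂_1: C_1 → C_0 is given by ∂[p,q] = [q] − [p]. For instance
  ∂[v_1,v_3] = [v_3] − [v_1].
As a 4×6 matrix over Z this has rank 3, with invariant factors (1,1,1).

Boundary ∂_2: C_2 → C_1 maps a triangle to the signed sum of its edges. For instance
  ∂[v_1,v_2,v_3] = [v_2,v_3] − [v_1,v_3] + [v_1,v_2],
  ∂[v_0,v_2,v_3] = [v_2,v_3] − [v_0,v_3] + [v_0,v_2].
The resulting 6×4 matrix has rank 3, and its Smith normal form has invariant factors (1,1,1).

Now H_k = ker ∂_k / im ∂_{k+1}, so:

  H_2: rank ker ∂_2 − rank ∂_3 = (4 − 3) − 0 = 1, and there is no ∂_3, so H_2 = Z.

H_2 ≅ Z.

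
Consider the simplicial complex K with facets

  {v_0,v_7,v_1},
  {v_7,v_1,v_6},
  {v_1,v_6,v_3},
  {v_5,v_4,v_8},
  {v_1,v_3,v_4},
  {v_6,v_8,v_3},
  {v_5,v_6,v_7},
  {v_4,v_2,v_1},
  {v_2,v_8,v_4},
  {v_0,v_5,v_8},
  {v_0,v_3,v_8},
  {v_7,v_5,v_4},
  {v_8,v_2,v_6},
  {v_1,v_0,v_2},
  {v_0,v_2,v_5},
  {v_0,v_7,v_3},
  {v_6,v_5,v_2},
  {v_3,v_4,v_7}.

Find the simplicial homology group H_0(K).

K has 9 vertices, 27 edges, 18 triangles.
rank ∂_0 = 0, rank ∂_1 = 8 ⇒ b_0 = 9 − 0 − 8 = 1; all invariant factors of ∂_1 are 1 so no torsion. So H_0 = Z.

H_0 = Z.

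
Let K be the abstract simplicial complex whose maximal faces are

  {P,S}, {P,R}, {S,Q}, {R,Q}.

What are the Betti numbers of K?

Order the vertices as P < Q < R < S. Listing each simplex with vertices in this order, K has dimension 1 with simplices:

  0-simplices (4): P, Q, R, S
  1-simplices (4): PR, PS, QR, QS

giving chain groups C_0 ≅ Z^4, C_1 ≅ Z^4.

The boundary map ∂_1: C_1 → C_0 maps an edge to its endpoints' difference, ∂[p,q] = q − p.
The resulting 4×4 matrix has rank 3, and its Smith normal form has invariant factors (1,1,1).

Reading off H_k = ker ∂_k / im ∂_{k+1}:

  H_0: rank C_0 − rank ∂_1 = 4 − 3 = 1, and the invariant factors of ∂_1 are all 1, so H_0 = Z.
  H_1: rank ker ∂_1 − rank ∂_2 = (4 − 3) − 0 = 1, and there is no ∂_2, so H_1 = Z.

(K is a triangulation of the circle S^1.)

Hence the Betti numbers are b_0 = 1, b_1 = 1.

b_0 = 1, b_1 = 1.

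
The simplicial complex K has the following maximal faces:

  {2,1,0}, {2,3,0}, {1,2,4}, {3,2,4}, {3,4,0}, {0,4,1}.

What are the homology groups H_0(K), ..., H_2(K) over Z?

H_0 = Z,  H_1 = 0,  H_2 = Z.

Fix the vertex order 0 < 1 < 2 < 3 < 4 and write every simplex with vertices in increasing order. Then dim K = 2 and the simplices of K are:

  0-simplices (5): [0], [1], [2], [3], [4]
  1-simplices (9): [0,1], [0,2], [0,3], [0,4], [1,2], [1,4], [2,3], [2,4], [3,4]
  2-simplices (6): [0,1,2], [0,1,4], [0,2,3], [0,3,4], [1,2,4], [2,3,4]

so the chain groups are C_0 ≅ Z^5, C_1 ≅ Z^9, C_2 ≅ Z^6.

∂_1: C_1 → C_0 is given by ∂[p,q] = [q] − [p].
This gives a 5×9 integer matrix of rank 4; reducing to Smith normal form yields diagonal entries (1,1,1,1).

∂_2: C_2 → C_1 acts by ∂[p,q,r] = [q,r] − [p,r] + [p,q]. For instance
  ∂[0,1,2] = [1,2] − [0,2] + [0,1],
  ∂[2,3,4] = [3,4] − [2,4] + [2,3].
As a 9×6 matrix over Z this has rank 5, with invariant factors (1,1,1,1,1).

From H_k ≅ ker(∂_k) / im(∂_{k+1}) we obtain:

  H_0: rank C_0 − rank ∂_1 = 5 − 4 = 1, and the invariant factors of ∂_1 are all 1, so H_0 ≅ Z.
  H_1: rank ker ∂_1 − rank ∂_2 = (9 − 4) − 5 = 0, and the invariant factors of ∂_2 are all 1, so H_1 ≅ 0.
  H_2: rank ker ∂_2 − rank ∂_3 = (6 − 5) − 0 = 1, and there is no ∂_3, so H_2 ≅ Z.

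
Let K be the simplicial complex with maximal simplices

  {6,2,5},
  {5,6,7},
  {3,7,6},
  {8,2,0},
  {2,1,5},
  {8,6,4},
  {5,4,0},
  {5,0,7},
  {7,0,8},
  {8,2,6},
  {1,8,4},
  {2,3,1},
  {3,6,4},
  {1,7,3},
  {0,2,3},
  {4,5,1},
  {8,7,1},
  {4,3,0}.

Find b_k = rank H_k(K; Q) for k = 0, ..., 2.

We work with the vertex ordering 0 < 1 < 2 < 3 < 4 < 5 < 6 < 7 < 8. The simplices of K, each written with vertices in increasing order, are:

  0-simplices (9): [0], [1], [2], [3], [4], [5], [6], [7], [8]
  1-simplices (27): (27 of them)
  2-simplices (18): [0,2,3], [0,2,8], [0,3,4], [0,4,5], [0,5,7], [0,7,8], [1,2,3], [1,2,5], [1,3,7], [1,4,5], [1,4,8], [1,7,8], [2,5,6], [2,6,8], [3,4,6], [3,6,7], [4,6,8], [5,6,7]

giving chain groups C_0 ≅ Z^9, C_1 ≅ Z^27, C_2 ≅ Z^18.

∂_1: C_1 → C_0 maps an edge to its endpoints' difference, ∂[p,q] = q − p.
As a 9×27 matrix over Z this has rank 8, with invariant factors (1,1,1,1,1,1,1,1).

Boundary ∂_2: C_2 → C_1 acts by ∂[p,q,r] = [q,r] − [p,r] + [p,q]. For instance
  ∂[2,5,6] = [5,6] − [2,6] + [2,5],
  ∂[1,4,8] = [4,8] − [1,8] + [1,4].
The resulting 27×18 matrix has rank 17, and its Smith normal form has invariant factors (1,1,1,1,1,1,1,1,1,1,1,1,1,1,1,1,1).

From H_k ≅ ker(∂_k) / im(∂_{k+1}) we obtain:

  H_0: rank C_0 − rank ∂_1 = 9 − 8 = 1, and the invariant factors of ∂_1 are all 1, so H_0 = Z.
  H_1: rank ker ∂_1 − rank ∂_2 = (27 − 8) − 17 = 2, and the invariant factors of ∂_2 are all 1, so H_1 = Z^2.
  H_2: rank ker ∂_2 − rank ∂_3 = (18 − 17) − 0 = 1, and there is no ∂_3, so H_2 = Z.

Hence the Betti numbers are b_0 = 1, b_1 = 2, b_2 = 1.

b_0 = 1, b_1 = 2, b_2 = 1.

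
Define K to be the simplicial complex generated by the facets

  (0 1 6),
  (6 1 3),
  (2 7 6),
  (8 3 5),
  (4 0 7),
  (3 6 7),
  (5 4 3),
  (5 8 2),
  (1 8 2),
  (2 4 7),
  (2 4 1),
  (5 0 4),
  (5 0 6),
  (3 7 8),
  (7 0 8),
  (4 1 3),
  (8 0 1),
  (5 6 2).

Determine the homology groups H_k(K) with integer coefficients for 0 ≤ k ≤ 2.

H_0 ≅ Z,  H_1 ≅ Z^2,  H_2 ≅ Z.

We work with the vertex ordering 0 < 1 < 2 < 3 < 4 < 5 < 6 < 7 < 8. The simplices of K, each written with vertices in increasing order, are:

  0-simplices (9): [0], [1], [2], [3], [4], [5], [6], [7], [8]
  1-simplices (27): (27 of them)
  2-simplices (18): [0,1,6], [0,1,8], [0,4,5], [0,4,7], [0,5,6], [0,7,8], [1,2,4], [1,2,8], [1,3,4], [1,3,6], [2,4,7], [2,5,6], [2,5,8], [2,6,7], [3,4,5], [3,5,8], [3,6,7], [3,7,8]

Hence C_0 ≅ Z^9, C_1 ≅ Z^27, C_2 ≅ Z^18.

The boundary map ∂_1: C_1 → C_0 sends each edge [p,q] (with p < q) to q − p. For instance
  ∂[1,6] = [6] − [1].
As a 9×27 matrix over Z this has rank 8, with invariant factors (1,1,1,1,1,1,1,1).

∂_2: C_2 → C_1 sends each 2-simplex [p,q,r] to [q,r] − [p,r] + [p,q]. For instance
  ∂[3,7,8] = [7,8] − [3,8] + [3,7],
  ∂[2,4,7] = [4,7] − [2,7] + [2,4].
The 27×18 boundary matrix has rank 17 and Smith normal form diag(1,1,1,1,1,1,1,1,1,1,1,1,1,1,1,1,1).

From H_k ≅ ker(∂_k) / im(∂_{k+1}) we obtain:

  H_0: rank C_0 − rank ∂_1 = 9 − 8 = 1, and the invariant factors of ∂_1 are all 1, so H_0 ≅ Z.
  H_1: rank ker ∂_1 − rank ∂_2 = (27 − 8) − 17 = 2, and the invariant factors of ∂_2 are all 1, so H_1 ≅ Z^2.
  H_2: rank ker ∂_2 − rank ∂_3 = (18 − 17) − 0 = 1, and there is no ∂_3, so H_2 ≅ Z.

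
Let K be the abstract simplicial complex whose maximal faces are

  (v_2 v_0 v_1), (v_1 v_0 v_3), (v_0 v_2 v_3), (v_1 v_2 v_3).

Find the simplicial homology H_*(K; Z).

Fix the vertex order v_0 < v_1 < v_2 < v_3 and write every simplex with vertices in increasing order. Then dim K = 2 and the simplices of K are:

  0-simplices (4): [v_0], [v_1], [v_2], [v_3]
  1-simplices (6): [v_0,v_1], [v_0,v_2], [v_0,v_3], [v_1,v_2], [v_1,v_3], [v_2,v_3]
  2-simplices (4): [v_0,v_1,v_2], [v_0,v_1,v_3], [v_0,v_2,v_3], [v_1,v_2,v_3]

so the chain groups are C_0 ≅ Z^4, C_1 ≅ Z^6, C_2 ≅ Z^4.

The boundary map ∂_1: C_1 → C_0 is given by ∂[p,q] = [q] − [p]. For instance
  ∂[v_1,v_2] = [v_2] − [v_1].
As a 4×6 matrix over Z this has rank 3, with invariant factors (1,1,1).

∂_2: C_2 → C_1 maps a triangle to the signed sum of its edges. For instance
  ∂[v_0,v_1,v_3] = [v_1,v_3] − [v_0,v_3] + [v_0,v_1],
  ∂[v_0,v_1,v_2] = [v_1,v_2] − [v_0,v_2] + [v_0,v_1].
This gives a 6×4 integer matrix of rank 3; reducing to Smith normal form yields diagonal entries (1,1,1).

Now H_k = ker ∂_k / im ∂_{k+1}, so:

  H_0: rank C_0 − rank ∂_1 = 4 − 3 = 1, and the invariant factors of ∂_1 are all 1, so H_0 = Z.
  H_1: rank ker ∂_1 − rank ∂_2 = (6 − 3) − 3 = 0, and the invariant factors of ∂_2 are all 1, so H_1 = 0.
  H_2: rank ker ∂_2 − rank ∂_3 = (4 − 3) − 0 = 1, and there is no ∂_3, so H_2 = Z.

H_0 ≅ Z,  H_1 = 0,  H_2 ≅ Z.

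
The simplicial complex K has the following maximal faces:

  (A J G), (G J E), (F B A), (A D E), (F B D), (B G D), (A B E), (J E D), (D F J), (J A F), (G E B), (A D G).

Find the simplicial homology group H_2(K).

H_2 = 0.

K has 7 vertices, 18 edges, 12 triangles.
rank ∂_2 = 12, rank ∂_3 = 0 ⇒ b_2 = 12 − 12 − 0 = 0. So H_2 ≅ 0.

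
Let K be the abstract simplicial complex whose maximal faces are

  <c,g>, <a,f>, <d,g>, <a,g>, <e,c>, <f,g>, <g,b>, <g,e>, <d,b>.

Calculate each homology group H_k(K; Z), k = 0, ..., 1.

Order the vertices as a < b < c < d < e < f < g. Listing each simplex with vertices in this order, K has dimension 1 with simplices:

  0-simplices (7): a, b, c, d, e, f, g
  1-simplices (9): af, ag, bd, bg, ce, cg, dg, eg, fg

so the chain groups are C_0 ≅ Z^7, C_1 ≅ Z^9.

Boundary ∂_1: C_1 → C_0 maps an edge to its endpoints' difference, ∂[p,q] = q − p.
As a 7×9 matrix over Z this has rank 6, with invariant factors (1,1,1,1,1,1).

Now H_k = ker ∂_k / im ∂_{k+1}, so:

  H_0: rank C_0 − rank ∂_1 = 7 − 6 = 1, and the invariant factors of ∂_1 are all 1, so H_0 = Z.
  H_1: rank ker ∂_1 − rank ∂_2 = (9 − 6) − 0 = 3, and there is no ∂_2, so H_1 = Z^3.

H_0 = Z,  H_1 = Z^3.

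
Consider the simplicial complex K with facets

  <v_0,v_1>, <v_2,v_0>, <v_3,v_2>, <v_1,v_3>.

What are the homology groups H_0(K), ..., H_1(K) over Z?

H_0 ≅ Z,  H_1 ≅ Z.

Take the total order v_0 < v_1 < v_2 < v_3 on the vertex set. Then K (dimension 1) consists of the simplices:

  0-simplices (4): [v_0], [v_1], [v_2], [v_3]
  1-simplices (4): [v_0,v_1], [v_0,v_2], [v_1,v_3], [v_2,v_3]

so the chain groups are C_0 ≅ Z^4, C_1 ≅ Z^4.

The boundary map ∂_1: C_1 → C_0 sends each edge [p,q] (with p < q) to q − p. For instance
  ∂[v_0,v_1] = [v_1] − [v_0].
The 4×4 boundary matrix has rank 3 and Smith normal form diag(1,1,1).

From H_k ≅ ker(∂_k) / im(∂_{k+1}) we obtain:

  H_0: rank C_0 − rank ∂_1 = 4 − 3 = 1, and the invariant factors of ∂_1 are all 1, so H_0 ≅ Z.
  H_1: rank ker ∂_1 − rank ∂_2 = (4 − 3) − 0 = 1, and there is no ∂_2, so H_1 ≅ Z.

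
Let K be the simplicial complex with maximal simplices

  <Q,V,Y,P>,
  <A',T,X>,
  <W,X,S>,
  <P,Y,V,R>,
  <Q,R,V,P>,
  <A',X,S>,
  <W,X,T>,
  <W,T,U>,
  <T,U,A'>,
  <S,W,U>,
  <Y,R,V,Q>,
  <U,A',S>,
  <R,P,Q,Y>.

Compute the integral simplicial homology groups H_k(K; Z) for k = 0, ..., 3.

H_0 = Z^2,  H_1 = 0,  H_2 = Z,  H_3 = Z.

We work with the vertex ordering P < Q < R < S < T < U < V < W < X < Y < A'. The simplices of K, each written with vertices in increasing order, are:

  0-simplices (11): [P], [Q], [R], [S], [T], [U], [V], [W], [X], [Y], [A']
  1-simplices (22): [P,Q], [P,R], [P,V], [P,Y], [Q,R], [Q,V], [Q,Y], [R,V], [R,Y], [S,U], [S,W], [S,X], [S,A'], [T,U], [T,W], [T,X], [T,A'], [U,W], [U,A'], [V,Y], [W,X], [X,A']
  2-simplices (18): (18 of them)
  3-simplices (5): [P,Q,R,V], [P,Q,R,Y], [P,Q,V,Y], [P,R,V,Y], [Q,R,V,Y]

giving chain groups C_0 ≅ Z^11, C_1 ≅ Z^22, C_2 ≅ Z^18, C_3 ≅ Z^5.

The boundary map ∂_1: C_1 → C_0 sends each edge [p,q] (with p < q) to q − p. For instance
  ∂[T,W] = [W] − [T].
The resulting 11×22 matrix has rank 9, and its Smith normal form has invariant factors (1,1,1,1,1,1,1,1,1).

The boundary map ∂_2: C_2 → C_1 acts by ∂[p,q,r] = [q,r] − [p,r] + [p,q]. For instance
  ∂[T,U,W] = [U,W] − [T,W] + [T,U],
  ∂[Q,R,Y] = [R,Y] − [Q,Y] + [Q,R].
This gives a 22×18 integer matrix of rank 13; reducing to Smith normal form yields diagonal entries (1,1,1,1,1,1,1,1,1,1,1,1,1).

The boundary map ∂_3: C_3 → C_2 sends each 3-simplex σ to the alternating sum Σ_i (−1)^i (σ with its i-th vertex removed). For instance
  ∂[P,Q,V,Y] = [Q,V,Y] − [P,V,Y] + [P,Q,Y] − [P,Q,V],
  ∂[P,Q,R,V] = [Q,R,V] − [P,R,V] + [P,Q,V] − [P,Q,R].
This gives a 18×5 integer matrix of rank 4; reducing to Smith normal form yields diagonal entries (1,1,1,1).

Now H_k = ker ∂_k / im ∂_{k+1}, so:

  H_0: rank C_0 − rank ∂_1 = 11 − 9 = 2, and the invariant factors of ∂_1 are all 1, so H_0 = Z^2.
  H_1: rank ker ∂_1 − rank ∂_2 = (22 − 9) − 13 = 0, and the invariant factors of ∂_2 are all 1, so H_1 = 0.
  H_2: rank ker ∂_2 − rank ∂_3 = (18 − 13) − 4 = 1, and the invariant factors of ∂_3 are all 1, so H_2 = Z.
  H_3: rank ker ∂_3 − rank ∂_4 = (5 − 4) − 0 = 1, and there is no ∂_4, so H_3 = Z.

As a check, the Euler characteristic is 11 − 22 + 18 − 5 = 2, which agrees with 2 − 0 + 1 − 1 = 2.
(K is a triangulation of the disjoint union of the 2-sphere S^2 and the 3-sphere S^3.)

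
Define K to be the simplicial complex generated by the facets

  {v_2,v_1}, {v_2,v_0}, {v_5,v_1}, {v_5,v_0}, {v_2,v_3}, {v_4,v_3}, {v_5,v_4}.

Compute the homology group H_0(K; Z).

Take the total order v_0 < v_1 < v_2 < v_3 < v_4 < v_5 on the vertex set. Then K (dimension 1) consists of the simplices:

  0-simplices (6): [v_0], [v_1], [v_2], [v_3], [v_4], [v_5]
  1-simplices (7): [v_0,v_2], [v_0,v_5], [v_1,v_2], [v_1,v_5], [v_2,v_3], [v_3,v_4], [v_4,v_5]

giving chain groups C_0 ≅ Z^6, C_1 ≅ Z^7.

∂_1: C_1 → C_0 is given by ∂[p,q] = [q] − [p].
This gives a 6×7 integer matrix of rank 5; reducing to Smith normal form yields diagonal entries (1,1,1,1,1).

Computing H_k = (kernel of ∂_k) / (image of ∂_{k+1}):

  H_0: rank C_0 − rank ∂_1 = 6 − 5 = 1, and the invariant factors of ∂_1 are all 1, so H_0 = Z.

H_0 = Z.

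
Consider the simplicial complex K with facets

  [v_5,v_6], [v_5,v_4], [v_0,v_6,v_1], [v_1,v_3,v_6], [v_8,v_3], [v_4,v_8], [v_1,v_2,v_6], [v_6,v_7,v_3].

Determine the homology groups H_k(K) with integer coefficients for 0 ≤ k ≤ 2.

H_0 ≅ Z,  H_1 ≅ Z,  H_2 = 0.

We work with the vertex ordering v_0 < v_1 < v_2 < v_3 < v_4 < v_5 < v_6 < v_7 < v_8. The simplices of K, each written with vertices in increasing order, are:

  0-simplices (9): [v_0], [v_1], [v_2], [v_3], [v_4], [v_5], [v_6], [v_7], [v_8]
  1-simplices (13): [v_0,v_1], [v_0,v_6], [v_1,v_2], [v_1,v_3], [v_1,v_6], [v_2,v_6], [v_3,v_6], [v_3,v_7], [v_3,v_8], [v_4,v_5], [v_4,v_8], [v_5,v_6], [v_6,v_7]
  2-simplices (4): [v_0,v_1,v_6], [v_1,v_2,v_6], [v_1,v_3,v_6], [v_3,v_6,v_7]

giving chain groups C_0 ≅ Z^9, C_1 ≅ Z^13, C_2 ≅ Z^4.

∂_1: C_1 → C_0 maps an edge to its endpoints' difference, ∂[p,q] = q − p.
This gives a 9×13 integer matrix of rank 8; reducing to Smith normal form yields diagonal entries (1,1,1,1,1,1,1,1).

∂_2: C_2 → C_1 acts by ∂[p,q,r] = [q,r] − [p,r] + [p,q]. For instance
  ∂[v_1,v_2,v_6] = [v_2,v_6] − [v_1,v_6] + [v_1,v_2],
  ∂[v_1,v_3,v_6] = [v_3,v_6] − [v_1,v_6] + [v_1,v_3].
The 13×4 boundary matrix has rank 4 and Smith normal form diag(1,1,1,1).

Computing H_k = (kernel of ∂_k) / (image of ∂_{k+1}):

  H_0: rank C_0 − rank ∂_1 = 9 − 8 = 1, and the invariant factors of ∂_1 are all 1, so H_0 ≅ Z.
  H_1: rank ker ∂_1 − rank ∂_2 = (13 − 8) − 4 = 1, and the invariant factors of ∂_2 are all 1, so H_1 ≅ Z.
  H_2: rank ker ∂_2 − rank ∂_3 = (4 − 4) − 0 = 0, and there is no ∂_3, so H_2 ≅ 0.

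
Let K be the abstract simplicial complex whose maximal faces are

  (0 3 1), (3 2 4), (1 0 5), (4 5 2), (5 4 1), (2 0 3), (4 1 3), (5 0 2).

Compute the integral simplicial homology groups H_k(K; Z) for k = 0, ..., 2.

H_0 ≅ Z,  H_1 = 0,  H_2 ≅ Z.

Order the vertices as 0 < 1 < 2 < 3 < 4 < 5. Listing each simplex with vertices in this order, K has dimension 2 with simplices:

  0-simplices (6): [0], [1], [2], [3], [4], [5]
  1-simplices (12): [0,1], [0,2], [0,3], [0,5], [1,3], [1,4], [1,5], [2,3], [2,4], [2,5], [3,4], [4,5]
  2-simplices (8): [0,1,3], [0,1,5], [0,2,3], [0,2,5], [1,3,4], [1,4,5], [2,3,4], [2,4,5]

Hence C_0 ≅ Z^6, C_1 ≅ Z^12, C_2 ≅ Z^8.

The boundary map ∂_1: C_1 → C_0 sends each edge [p,q] (with p < q) to q − p. For instance
  ∂[1,4] = [4] − [1].
As a 6×12 matrix over Z this has rank 5, with invariant factors (1,1,1,1,1).

The boundary map ∂_2: C_2 → C_1 sends each 2-simplex [p,q,r] to [q,r] − [p,r] + [p,q]. For instance
  ∂[0,1,3] = [1,3] − [0,3] + [0,1],
  ∂[1,4,5] = [4,5] − [1,5] + [1,4].
The resulting 12×8 matrix has rank 7, and its Smith normal form has invariant factors (1,1,1,1,1,1,1).

Reading off H_k = ker ∂_k / im ∂_{k+1}:

  H_0: rank C_0 − rank ∂_1 = 6 − 5 = 1, and the invariant factors of ∂_1 are all 1, so H_0 ≅ Z.
  H_1: rank ker ∂_1 − rank ∂_2 = (12 − 5) − 7 = 0, and the invariant factors of ∂_2 are all 1, so H_1 ≅ 0.
  H_2: rank ker ∂_2 − rank ∂_3 = (8 − 7) − 0 = 1, and there is no ∂_3, so H_2 ≅ Z.

As a check, the Euler characteristic is 6 − 12 + 8 = 2, which agrees with 1 − 0 + 1 = 2.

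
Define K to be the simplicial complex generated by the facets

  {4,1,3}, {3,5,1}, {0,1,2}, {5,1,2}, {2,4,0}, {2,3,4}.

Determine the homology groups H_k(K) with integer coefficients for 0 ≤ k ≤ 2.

We work with the vertex ordering 0 < 1 < 2 < 3 < 4 < 5. The simplices of K, each written with vertices in increasing order, are:

  0-simplices (6): [0], [1], [2], [3], [4], [5]
  1-simplices (12): [0,1], [0,2], [0,4], [1,2], [1,3], [1,4], [1,5], [2,3], [2,4], [2,5], [3,4], [3,5]
  2-simplices (6): [0,1,2], [0,2,4], [1,2,5], [1,3,4], [1,3,5], [2,3,4]

so the chain groups are C_0 ≅ Z^6, C_1 ≅ Z^12, C_2 ≅ Z^6.

The boundary map ∂_1: C_1 → C_0 is given by ∂[p,q] = [q] − [p].
This gives a 6×12 integer matrix of rank 5; reducing to Smith normal form yields diagonal entries (1,1,1,1,1).

∂_2: C_2 → C_1 maps a triangle to the signed sum of its edges. For instance
  ∂[1,3,5] = [3,5] − [1,5] + [1,3],
  ∂[0,1,2] = [1,2] − [0,2] + [0,1].
The 12×6 boundary matrix has rank 6 and Smith normal form diag(1,1,1,1,1,1).

Reading off H_k = ker ∂_k / im ∂_{k+1}:

  H_0: rank C_0 − rank ∂_1 = 6 − 5 = 1, and the invariant factors of ∂_1 are all 1, so H_0 = Z.
  H_1: rank ker ∂_1 − rank ∂_2 = (12 − 5) − 6 = 1, and the invariant factors of ∂_2 are all 1, so H_1 = Z.
  H_2: rank ker ∂_2 − rank ∂_3 = (6 − 6) − 0 = 0, and there is no ∂_3, so H_2 = 0.

As a check, the Euler characteristic is 6 − 12 + 6 = 0, which agrees with 1 − 1 + 0 = 0.

H_0 = Z,  H_1 = Z,  H_2 = 0.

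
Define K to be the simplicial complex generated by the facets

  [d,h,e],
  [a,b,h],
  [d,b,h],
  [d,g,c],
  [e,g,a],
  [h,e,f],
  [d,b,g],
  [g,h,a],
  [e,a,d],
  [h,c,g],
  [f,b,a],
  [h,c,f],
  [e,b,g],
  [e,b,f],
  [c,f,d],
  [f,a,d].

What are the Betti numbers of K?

b_0 = 1, b_1 = 2, b_2 = 1.

Take the total order a < b < c < d < e < f < g < h on the vertex set. Then K (dimension 2) consists of the simplices:

  0-simplices (8): a, b, c, d, e, f, g, h
  1-simplices (24): ab, ad, ae, af, ag, ah, bd, be, bf, bg, bh, cd, cf, cg, ch, de, df, dg, dh, ef, eg, eh, fh, gh
  2-simplices (16): abf, abh, ade, adf, aeg, agh, bdg, bdh, bef, beg, cdf, cdg, cfh, cgh, deh, efh

so the chain groups are C_0 ≅ Z^8, C_1 ≅ Z^24, C_2 ≅ Z^16.

The boundary map ∂_1: C_1 → C_0 maps an edge to its endpoints' difference, ∂[p,q] = q − p.
As a 8×24 matrix over Z this has rank 7, with invariant factors (1,1,1,1,1,1,1).

The boundary map ∂_2: C_2 → C_1 sends each 2-simplex [p,q,r] to [q,r] − [p,r] + [p,q]. For instance
  ∂bdh = dh − bh + bd,
  ∂beg = eg − bg + be.
This gives a 24×16 integer matrix of rank 15; reducing to Smith normal form yields diagonal entries (1,1,1,1,1,1,1,1,1,1,1,1,1,1,1).

Computing H_k = (kernel of ∂_k) / (image of ∂_{k+1}):

  H_0: rank C_0 − rank ∂_1 = 8 − 7 = 1, and the invariant factors of ∂_1 are all 1, so H_0 ≅ Z.
  H_1: rank ker ∂_1 − rank ∂_2 = (24 − 7) − 15 = 2, and the invariant factors of ∂_2 are all 1, so H_1 ≅ Z^2.
  H_2: rank ker ∂_2 − rank ∂_3 = (16 − 15) − 0 = 1, and there is no ∂_3, so H_2 ≅ Z.

As a check, the Euler characteristic is 8 − 24 + 16 = 0, which agrees with 1 − 2 + 1 = 0.
(K is a triangulation of the torus T^2.)

Hence the Betti numbers are b_0 = 1, b_1 = 2, b_2 = 1.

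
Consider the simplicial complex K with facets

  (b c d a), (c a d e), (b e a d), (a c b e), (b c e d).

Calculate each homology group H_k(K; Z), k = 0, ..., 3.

H_0 = Z,  H_1 = 0,  H_2 = 0,  H_3 = Z.

K has 5 vertices, 10 edges, 10 triangles, 5 3-simplices.
rank ∂_0 = 0, rank ∂_1 = 4 ⇒ b_0 = 5 − 0 − 4 = 1; all invariant factors of ∂_1 are 1 so no torsion. So H_0 = Z.
rank ∂_1 = 4, rank ∂_2 = 6 ⇒ b_1 = 10 − 4 − 6 = 0; all invariant factors of ∂_2 are 1 so no torsion. So H_1 = 0.
rank ∂_2 = 6, rank ∂_3 = 4 ⇒ b_2 = 10 − 6 − 4 = 0; all invariant factors of ∂_3 are 1 so no torsion. So H_2 = 0.
rank ∂_3 = 4, rank ∂_4 = 0 ⇒ b_3 = 5 − 4 − 0 = 1. So H_3 = Z.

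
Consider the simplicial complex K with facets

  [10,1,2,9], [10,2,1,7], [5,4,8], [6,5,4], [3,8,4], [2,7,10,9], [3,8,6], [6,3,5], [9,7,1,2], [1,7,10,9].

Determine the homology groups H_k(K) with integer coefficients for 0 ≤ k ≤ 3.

H_0 = Z^2,  H_1 = Z,  H_2 = 0,  H_3 = Z.

We work with the vertex ordering 1 < 2 < 3 < 4 < 5 < 6 < 7 < 8 < 9 < 10. The simplices of K, each written with vertices in increasing order, are:

  0-simplices (10): [1], [2], [3], [4], [5], [6], [7], [8], [9], [10]
  1-simplices (20): [1,2], [1,7], [1,9], [1,10], [2,7], [2,9], [2,10], [3,4], [3,5], [3,6], [3,8], [4,5], [4,6], [4,8], [5,6], [5,8], [6,8], [7,9], [7,10], [9,10]
  2-simplices (15): [1,2,7], [1,2,9], [1,2,10], [1,7,9], [1,7,10], [1,9,10], [2,7,9], [2,7,10], [2,9,10], [3,4,8], [3,5,6], [3,6,8], [4,5,6], [4,5,8], [7,9,10]
  3-simplices (5): [1,2,7,9], [1,2,7,10], [1,2,9,10], [1,7,9,10], [2,7,9,10]

Hence C_0 ≅ Z^10, C_1 ≅ Z^20, C_2 ≅ Z^15, C_3 ≅ Z^5.

∂_1: C_1 → C_0 maps an edge to its endpoints' difference, ∂[p,q] = q − p.
This gives a 10×20 integer matrix of rank 8; reducing to Smith normal form yields diagonal entries (1,1,1,1,1,1,1,1).

The boundary map ∂_2: C_2 → C_1 sends each 2-simplex [p,q,r] to [q,r] − [p,r] + [p,q]. For instance
  ∂[3,4,8] = [4,8] − [3,8] + [3,4],
  ∂[3,6,8] = [6,8] − [3,8] + [3,6].
As a 20×15 matrix over Z this has rank 11, with invariant factors (1,1,1,1,1,1,1,1,1,1,1).

The boundary map ∂_3: C_3 → C_2 sends each 3-simplex σ to the alternating sum Σ_i (−1)^i (σ with its i-th vertex removed). For instance
  ∂[1,7,9,10] = [7,9,10] − [1,9,10] + [1,7,10] − [1,7,9],
  ∂[2,7,9,10] = [7,9,10] − [2,9,10] + [2,7,10] − [2,7,9].
This gives a 15×5 integer matrix of rank 4; reducing to Smith normal form yields diagonal entries (1,1,1,1).

Computing H_k = (kernel of ∂_k) / (image of ∂_{k+1}):

  H_0: rank C_0 − rank ∂_1 = 10 − 8 = 2, and the invariant factors of ∂_1 are all 1, so H_0 = Z^2.
  H_1: rank ker ∂_1 − rank ∂_2 = (20 − 8) − 11 = 1, and the invariant factors of ∂_2 are all 1, so H_1 = Z.
  H_2: rank ker ∂_2 − rank ∂_3 = (15 − 11) − 4 = 0, and the invariant factors of ∂_3 are all 1, so H_2 = 0.
  H_3: rank ker ∂_3 − rank ∂_4 = (5 − 4) − 0 = 1, and there is no ∂_4, so H_3 = Z.

As a check, the Euler characteristic is 10 − 20 + 15 − 5 = 0, which agrees with 2 − 1 + 0 − 1 = 0.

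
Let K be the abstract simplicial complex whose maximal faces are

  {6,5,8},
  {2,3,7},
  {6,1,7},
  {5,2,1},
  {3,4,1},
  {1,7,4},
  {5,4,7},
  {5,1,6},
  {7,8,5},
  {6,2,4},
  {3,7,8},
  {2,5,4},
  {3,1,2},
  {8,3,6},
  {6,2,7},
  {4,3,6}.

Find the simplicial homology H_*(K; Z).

H_0 ≅ Z,  H_1 ≅ Z^2,  H_2 ≅ Z.

Fix the vertex order 1 < 2 < 3 < 4 < 5 < 6 < 7 < 8 and write every simplex with vertices in increasing order. Then dim K = 2 and the simplices of K are:

  0-simplices (8): [1], [2], [3], [4], [5], [6], [7], [8]
  1-simplices (24): (24 of them)
  2-simplices (16): [1,2,3], [1,2,5], [1,3,4], [1,4,7], [1,5,6], [1,6,7], [2,3,7], [2,4,5], [2,4,6], [2,6,7], [3,4,6], [3,6,8], [3,7,8], [4,5,7], [5,6,8], [5,7,8]

so the chain groups are C_0 ≅ Z^8, C_1 ≅ Z^24, C_2 ≅ Z^16.

The boundary map ∂_1: C_1 → C_0 sends each edge [p,q] (with p < q) to q − p.
The 8×24 boundary matrix has rank 7 and Smith normal form diag(1,1,1,1,1,1,1).

The boundary map ∂_2: C_2 → C_1 acts by ∂[p,q,r] = [q,r] − [p,r] + [p,q]. For instance
  ∂[4,5,7] = [5,7] − [4,7] + [4,5],
  ∂[1,2,5] = [2,5] − [1,5] + [1,2].
As a 24×16 matrix over Z this has rank 15, with invariant factors (1,1,1,1,1,1,1,1,1,1,1,1,1,1,1).

Reading off H_k = ker ∂_k / im ∂_{k+1}:

  H_0: rank C_0 − rank ∂_1 = 8 − 7 = 1, and the invariant factors of ∂_1 are all 1, so H_0 = Z.
  H_1: rank ker ∂_1 − rank ∂_2 = (24 − 7) − 15 = 2, and the invariant factors of ∂_2 are all 1, so H_1 = Z^2.
  H_2: rank ker ∂_2 − rank ∂_3 = (16 − 15) − 0 = 1, and there is no ∂_3, so H_2 = Z.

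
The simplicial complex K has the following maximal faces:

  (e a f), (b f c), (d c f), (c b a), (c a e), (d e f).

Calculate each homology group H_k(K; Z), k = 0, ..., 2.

H_0 ≅ Z,  H_1 ≅ Z,  H_2 = 0.

Order the vertices as a < b < c < d < e < f. Listing each simplex with vertices in this order, K has dimension 2 with simplices:

  0-simplices (6): a, b, c, d, e, f
  1-simplices (12): ab, ac, ae, af, bc, bf, cd, ce, cf, de, df, ef
  2-simplices (6): abc, ace, aef, bcf, cdf, def

giving chain groups C_0 ≅ Z^6, C_1 ≅ Z^12, C_2 ≅ Z^6.

The boundary map ∂_1: C_1 → C_0 sends each edge [p,q] (with p < q) to q − p. For instance
  ∂df = f − d.
The 6×12 boundary matrix has rank 5 and Smith normal form diag(1,1,1,1,1).

Boundary ∂_2: C_2 → C_1 sends each 2-simplex [p,q,r] to [q,r] − [p,r] + [p,q]. For instance
  ∂abc = bc − ac + ab,
  ∂cdf = df − cf + cd.
The resulting 12×6 matrix has rank 6, and its Smith normal form has invariant factors (1,1,1,1,1,1).

Computing H_k = (kernel of ∂_k) / (image of ∂_{k+1}):

  H_0: rank C_0 − rank ∂_1 = 6 − 5 = 1, and the invariant factors of ∂_1 are all 1, so H_0 ≅ Z.
  H_1: rank ker ∂_1 − rank ∂_2 = (12 − 5) − 6 = 1, and the invariant factors of ∂_2 are all 1, so H_1 ≅ Z.
  H_2: rank ker ∂_2 − rank ∂_3 = (6 − 6) − 0 = 0, and there is no ∂_3, so H_2 ≅ 0.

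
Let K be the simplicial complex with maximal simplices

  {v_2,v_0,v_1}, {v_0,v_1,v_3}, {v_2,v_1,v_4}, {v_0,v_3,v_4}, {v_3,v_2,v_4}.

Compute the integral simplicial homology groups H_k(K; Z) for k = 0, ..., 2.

Order the vertices as v_0 < v_1 < v_2 < v_3 < v_4. Listing each simplex with vertices in this order, K has dimension 2 with simplices:

  0-simplices (5): [v_0], [v_1], [v_2], [v_3], [v_4]
  1-simplices (10): [v_0,v_1], [v_0,v_2], [v_0,v_3], [v_0,v_4], [v_1,v_2], [v_1,v_3], [v_1,v_4], [v_2,v_3], [v_2,v_4], [v_3,v_4]
  2-simplices (5): [v_0,v_1,v_2], [v_0,v_1,v_3], [v_0,v_3,v_4], [v_1,v_2,v_4], [v_2,v_3,v_4]

Hence C_0 ≅ Z^5, C_1 ≅ Z^10, C_2 ≅ Z^5.

The boundary map ∂_1: C_1 → C_0 maps an edge to its endpoints' difference, ∂[p,q] = q − p. For instance
  ∂[v_0,v_1] = [v_1] − [v_0].
The resulting 5×10 matrix has rank 4, and its Smith normal form has invariant factors (1,1,1,1).

∂_2: C_2 → C_1 acts by ∂[p,q,r] = [q,r] − [p,r] + [p,q]. For instance
  ∂[v_1,v_2,v_4] = [v_2,v_4] − [v_1,v_4] + [v_1,v_2],
  ∂[v_2,v_3,v_4] = [v_3,v_4] − [v_2,v_4] + [v_2,v_3].
As a 10×5 matrix over Z this has rank 5, with invariant factors (1,1,1,1,1).

Reading off H_k = ker ∂_k / im ∂_{k+1}:

  H_0: rank C_0 − rank ∂_1 = 5 − 4 = 1, and the invariant factors of ∂_1 are all 1, so H_0 ≅ Z.
  H_1: rank ker ∂_1 − rank ∂_2 = (10 − 4) − 5 = 1, and the invariant factors of ∂_2 are all 1, so H_1 ≅ Z.
  H_2: rank ker ∂_2 − rank ∂_3 = (5 − 5) − 0 = 0, and there is no ∂_3, so H_2 ≅ 0.

As a check, the Euler characteristic is 5 − 10 + 5 = 0, which agrees with 1 − 1 + 0 = 0.
(K is a triangulation of the Möbius band.)

H_0 ≅ Z,  H_1 ≅ Z,  H_2 = 0.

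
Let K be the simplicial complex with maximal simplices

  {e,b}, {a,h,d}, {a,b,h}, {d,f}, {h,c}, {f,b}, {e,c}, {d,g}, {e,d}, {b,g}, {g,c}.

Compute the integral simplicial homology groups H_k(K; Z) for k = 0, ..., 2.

H_0 ≅ Z,  H_1 ≅ Z^5,  H_2 = 0.

K has 8 vertices, 14 edges, 2 triangles.
rank ∂_0 = 0, rank ∂_1 = 7 ⇒ b_0 = 8 − 0 − 7 = 1; all invariant factors of ∂_1 are 1 so no torsion. So H_0 = Z.
rank ∂_1 = 7, rank ∂_2 = 2 ⇒ b_1 = 14 − 7 − 2 = 5; all invariant factors of ∂_2 are 1 so no torsion. So H_1 = Z^5.
rank ∂_2 = 2, rank ∂_3 = 0 ⇒ b_2 = 2 − 2 − 0 = 0. So H_2 = 0.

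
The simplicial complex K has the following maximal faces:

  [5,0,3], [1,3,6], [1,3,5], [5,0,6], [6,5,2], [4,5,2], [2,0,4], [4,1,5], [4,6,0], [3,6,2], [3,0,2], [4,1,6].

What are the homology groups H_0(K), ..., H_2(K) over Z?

H_0 = Z,  H_1 = Z/2,  H_2 = 0.

Take the total order 0 < 1 < 2 < 3 < 4 < 5 < 6 on the vertex set. Then K (dimension 2) consists of the simplices:

  0-simplices (7): [0], [1], [2], [3], [4], [5], [6]
  1-simplices (18): [0,2], [0,3], [0,4], [0,5], [0,6], [1,3], [1,4], [1,5], [1,6], [2,3], [2,4], [2,5], [2,6], [3,5], [3,6], [4,5], [4,6], [5,6]
  2-simplices (12): [0,2,3], [0,2,4], [0,3,5], [0,4,6], [0,5,6], [1,3,5], [1,3,6], [1,4,5], [1,4,6], [2,3,6], [2,4,5], [2,5,6]

Hence C_0 ≅ Z^7, C_1 ≅ Z^18, C_2 ≅ Z^12.

∂_1: C_1 → C_0 maps an edge to its endpoints' difference, ∂[p,q] = q − p.
This gives a 7×18 integer matrix of rank 6; reducing to Smith normal form yields diagonal entries (1,1,1,1,1,1).

∂_2: C_2 → C_1 sends each 2-simplex [p,q,r] to [q,r] − [p,r] + [p,q]. For instance
  ∂[1,4,5] = [4,5] − [1,5] + [1,4],
  ∂[0,4,6] = [4,6] − [0,6] + [0,4].
As a 18×12 matrix over Z this has rank 12, with invariant factors (1,1,1,1,1,1,1,1,1,1,1,2).

Now H_k = ker ∂_k / im ∂_{k+1}, so:

  H_0: rank C_0 − rank ∂_1 = 7 − 6 = 1, and the invariant factors of ∂_1 are all 1, so H_0 = Z.
  H_1: rank ker ∂_1 − rank ∂_2 = (18 − 6) − 12 = 0, and ∂_2 has invariant factor 2 > 1, so H_1 = Z/2.
  H_2: rank ker ∂_2 − rank ∂_3 = (12 − 12) − 0 = 0, and there is no ∂_3, so H_2 = 0.

As a check, the Euler characteristic is 7 − 18 + 12 = 1, which agrees with 1 − 0 + 0 = 1.
(K is a triangulation of the real projective plane RP^2.)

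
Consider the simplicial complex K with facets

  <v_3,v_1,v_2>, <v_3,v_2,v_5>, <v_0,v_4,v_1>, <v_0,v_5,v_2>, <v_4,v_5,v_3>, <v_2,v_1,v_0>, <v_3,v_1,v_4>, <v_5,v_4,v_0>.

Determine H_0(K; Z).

H_0 = Z.

Fix the vertex order v_0 < v_1 < v_2 < v_3 < v_4 < v_5 and write every simplex with vertices in increasing order. Then dim K = 2 and the simplices of K are:

  0-simplices (6): [v_0], [v_1], [v_2], [v_3], [v_4], [v_5]
  1-simplices (12): [v_0,v_1], [v_0,v_2], [v_0,v_4], [v_0,v_5], [v_1,v_2], [v_1,v_3], [v_1,v_4], [v_2,v_3], [v_2,v_5], [v_3,v_4], [v_3,v_5], [v_4,v_5]
  2-simplices (8): [v_0,v_1,v_2], [v_0,v_1,v_4], [v_0,v_2,v_5], [v_0,v_4,v_5], [v_1,v_2,v_3], [v_1,v_3,v_4], [v_2,v_3,v_5], [v_3,v_4,v_5]

giving chain groups C_0 ≅ Z^6, C_1 ≅ Z^12, C_2 ≅ Z^8.

Boundary ∂_1: C_1 → C_0 maps an edge to its endpoints' difference, ∂[p,q] = q − p. For instance
  ∂[v_3,v_4] = [v_4] − [v_3].
This gives a 6×12 integer matrix of rank 5; reducing to Smith normal form yields diagonal entries (1,1,1,1,1).

The boundary map ∂_2: C_2 → C_1 maps a triangle to the signed sum of its edges. For instance
  ∂[v_0,v_1,v_2] = [v_1,v_2] − [v_0,v_2] + [v_0,v_1],
  ∂[v_0,v_2,v_5] = [v_2,v_5] − [v_0,v_5] + [v_0,v_2].
As a 12×8 matrix over Z this has rank 7, with invariant factors (1,1,1,1,1,1,1).

Now H_k = ker ∂_k / im ∂_{k+1}, so:

  H_0: rank C_0 − rank ∂_1 = 6 − 5 = 1, and the invariant factors of ∂_1 are all 1, so H_0 = Z.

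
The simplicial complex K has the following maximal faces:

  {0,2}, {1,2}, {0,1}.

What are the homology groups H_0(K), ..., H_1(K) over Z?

H_0 ≅ Z,  H_1 ≅ Z.

We work with the vertex ordering 0 < 1 < 2. The simplices of K, each written with vertices in increasing order, are:

  0-simplices (3): [0], [1], [2]
  1-simplices (3): [0,1], [0,2], [1,2]

so the chain groups are C_0 ≅ Z^3, C_1 ≅ Z^3.

The boundary map ∂_1: C_1 → C_0 sends each edge [p,q] (with p < q) to q − p. For instance
  ∂[0,1] = [1] − [0].
As a 3×3 matrix over Z this has rank 2, with invariant factors (1,1).

Computing H_k = (kernel of ∂_k) / (image of ∂_{k+1}):

  H_0: rank C_0 − rank ∂_1 = 3 − 2 = 1, and the invariant factors of ∂_1 are all 1, so H_0 = Z.
  H_1: rank ker ∂_1 − rank ∂_2 = (3 − 2) − 0 = 1, and there is no ∂_2, so H_1 = Z.

As a check, the Euler characteristic is 3 − 3 = 0, which agrees with 1 − 1 = 0.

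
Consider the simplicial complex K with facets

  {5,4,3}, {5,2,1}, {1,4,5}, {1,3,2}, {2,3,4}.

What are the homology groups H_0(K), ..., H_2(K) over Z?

Order the vertices as 1 < 2 < 3 < 4 < 5. Listing each simplex with vertices in this order, K has dimension 2 with simplices:

  0-simplices (5): [1], [2], [3], [4], [5]
  1-simplices (10): [1,2], [1,3], [1,4], [1,5], [2,3], [2,4], [2,5], [3,4], [3,5], [4,5]
  2-simplices (5): [1,2,3], [1,2,5], [1,4,5], [2,3,4], [3,4,5]

so the chain groups are C_0 ≅ Z^5, C_1 ≅ Z^10, C_2 ≅ Z^5.

∂_1: C_1 → C_0 sends each edge [p,q] (with p < q) to q − p. For instance
  ∂[4,5] = [5] − [4].
This gives a 5×10 integer matrix of rank 4; reducing to Smith normal form yields diagonal entries (1,1,1,1).

The boundary map ∂_2: C_2 → C_1 maps a triangle to the signed sum of its edges. For instance
  ∂[2,3,4] = [3,4] − [2,4] + [2,3],
  ∂[1,4,5] = [4,5] − [1,5] + [1,4].
The resulting 10×5 matrix has rank 5, and its Smith normal form has invariant factors (1,1,1,1,1).

Now H_k = ker ∂_k / im ∂_{k+1}, so:

  H_0: rank C_0 − rank ∂_1 = 5 − 4 = 1, and the invariant factors of ∂_1 are all 1, so H_0 ≅ Z.
  H_1: rank ker ∂_1 − rank ∂_2 = (10 − 4) − 5 = 1, and the invariant factors of ∂_2 are all 1, so H_1 ≅ Z.
  H_2: rank ker ∂_2 − rank ∂_3 = (5 − 5) − 0 = 0, and there is no ∂_3, so H_2 ≅ 0.

As a check, the Euler characteristic is 5 − 10 + 5 = 0, which agrees with 1 − 1 + 0 = 0.
(K is a triangulation of the Möbius band.)

H_0 ≅ Z,  H_1 ≅ Z,  H_2 = 0.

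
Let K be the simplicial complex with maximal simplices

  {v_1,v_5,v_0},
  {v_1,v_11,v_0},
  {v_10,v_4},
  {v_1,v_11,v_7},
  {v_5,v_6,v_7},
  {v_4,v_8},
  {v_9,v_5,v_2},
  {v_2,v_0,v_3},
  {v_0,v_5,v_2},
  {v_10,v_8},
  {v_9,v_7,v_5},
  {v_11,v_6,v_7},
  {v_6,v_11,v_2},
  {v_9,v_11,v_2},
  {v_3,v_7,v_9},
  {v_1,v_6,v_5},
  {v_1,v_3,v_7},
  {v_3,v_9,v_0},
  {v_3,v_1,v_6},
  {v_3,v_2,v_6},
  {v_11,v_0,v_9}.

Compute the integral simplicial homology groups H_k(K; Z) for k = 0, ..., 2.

H_0 ≅ Z^2,  H_1 ≅ Z^2 ⊕ Z/2,  H_2 = 0.

Take the total order v_0 < v_1 < v_2 < v_3 < v_4 < v_5 < v_6 < v_7 < v_8 < v_9 < v_10 < v_11 on the vertex set. Then K (dimension 2) consists of the simplices:

  0-simplices (12): [v_0], [v_1], [v_2], [v_3], [v_4], [v_5], [v_6], [v_7], [v_8], [v_9], [v_10], [v_11]
  1-simplices (30): (30 of them)
  2-simplices (18): (18 of them)

giving chain groups C_0 ≅ Z^12, C_1 ≅ Z^30, C_2 ≅ Z^18.

Boundary ∂_1: C_1 → C_0 sends each edge [p,q] (with p < q) to q − p.
The resulting 12×30 matrix has rank 10, and its Smith normal form has invariant factors (1,1,1,1,1,1,1,1,1,1).

∂_2: C_2 → C_1 maps a triangle to the signed sum of its edges. For instance
  ∂[v_0,v_1,v_5] = [v_1,v_5] − [v_0,v_5] + [v_0,v_1],
  ∂[v_5,v_7,v_9] = [v_7,v_9] − [v_5,v_9] + [v_5,v_7].
As a 30×18 matrix over Z this has rank 18, with invariant factors (1,1,1,1,1,1,1,1,1,1,1,1,1,1,1,1,1,2).

Reading off H_k = ker ∂_k / im ∂_{k+1}:

  H_0: rank C_0 − rank ∂_1 = 12 − 10 = 2, and the invariant factors of ∂_1 are all 1, so H_0 = Z^2.
  H_1: rank ker ∂_1 − rank ∂_2 = (30 − 10) − 18 = 2, and ∂_2 has invariant factor 2 > 1, so H_1 = Z^2 ⊕ Z/2.
  H_2: rank ker ∂_2 − rank ∂_3 = (18 − 18) − 0 = 0, and there is no ∂_3, so H_2 = 0.

As a check, the Euler characteristic is 12 − 30 + 18 = 0, which agrees with 2 − 2 + 0 = 0.
(K is a triangulation of the disjoint union of the circle S^1 and the Klein bottle.)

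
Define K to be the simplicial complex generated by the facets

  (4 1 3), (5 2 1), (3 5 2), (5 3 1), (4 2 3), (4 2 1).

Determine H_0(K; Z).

H_0 ≅ Z.

Fix the vertex order 1 < 2 < 3 < 4 < 5 and write every simplex with vertices in increasing order. Then dim K = 2 and the simplices of K are:

  0-simplices (5): [1], [2], [3], [4], [5]
  1-simplices (9): [1,2], [1,3], [1,4], [1,5], [2,3], [2,4], [2,5], [3,4], [3,5]
  2-simplices (6): [1,2,4], [1,2,5], [1,3,4], [1,3,5], [2,3,4], [2,3,5]

giving chain groups C_0 ≅ Z^5, C_1 ≅ Z^9, C_2 ≅ Z^6.

The boundary map ∂_1: C_1 → C_0 sends each edge [p,q] (with p < q) to q − p. For instance
  ∂[3,5] = [5] − [3].
This gives a 5×9 integer matrix of rank 4; reducing to Smith normal form yields diagonal entries (1,1,1,1).

The boundary map ∂_2: C_2 → C_1 acts by ∂[p,q,r] = [q,r] − [p,r] + [p,q]. For instance
  ∂[1,2,4] = [2,4] − [1,4] + [1,2],
  ∂[2,3,5] = [3,5] − [2,5] + [2,3].
The resulting 9×6 matrix has rank 5, and its Smith normal form has invariant factors (1,1,1,1,1).

Reading off H_k = ker ∂_k / im ∂_{k+1}:

  H_0: rank C_0 − rank ∂_1 = 5 − 4 = 1, and the invariant factors of ∂_1 are all 1, so H_0 = Z.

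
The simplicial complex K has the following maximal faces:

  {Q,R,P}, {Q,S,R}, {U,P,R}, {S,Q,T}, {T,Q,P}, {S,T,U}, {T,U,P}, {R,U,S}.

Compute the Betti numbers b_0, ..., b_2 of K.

b_0 = 1, b_1 = 0, b_2 = 1.

We work with the vertex ordering P < Q < R < S < T < U. The simplices of K, each written with vertices in increasing order, are:

  0-simplices (6): P, Q, R, S, T, U
  1-simplices (12): PQ, PR, PT, PU, QR, QS, QT, RS, RU, ST, SU, TU
  2-simplices (8): PQR, PQT, PRU, PTU, QRS, QST, RSU, STU

so the chain groups are C_0 ≅ Z^6, C_1 ≅ Z^12, C_2 ≅ Z^8.

Boundary ∂_1: C_1 → C_0 maps an edge to its endpoints' difference, ∂[p,q] = q − p.
The 6×12 boundary matrix has rank 5 and Smith normal form diag(1,1,1,1,1).

The boundary map ∂_2: C_2 → C_1 sends each 2-simplex [p,q,r] to [q,r] − [p,r] + [p,q]. For instance
  ∂RSU = SU − RU + RS,
  ∂STU = TU − SU + ST.
This gives a 12×8 integer matrix of rank 7; reducing to Smith normal form yields diagonal entries (1,1,1,1,1,1,1).

Now H_k = ker ∂_k / im ∂_{k+1}, so:

  H_0: rank C_0 − rank ∂_1 = 6 − 5 = 1, and the invariant factors of ∂_1 are all 1, so H_0 ≅ Z.
  H_1: rank ker ∂_1 − rank ∂_2 = (12 − 5) − 7 = 0, and the invariant factors of ∂_2 are all 1, so H_1 ≅ 0.
  H_2: rank ker ∂_2 − rank ∂_3 = (8 − 7) − 0 = 1, and there is no ∂_3, so H_2 ≅ Z.

As a check, the Euler characteristic is 6 − 12 + 8 = 2, which agrees with 1 − 0 + 1 = 2.
(K is a triangulation of the 2-sphere S^2.)

Hence the Betti numbers are b_0 = 1, b_1 = 0, b_2 = 1.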